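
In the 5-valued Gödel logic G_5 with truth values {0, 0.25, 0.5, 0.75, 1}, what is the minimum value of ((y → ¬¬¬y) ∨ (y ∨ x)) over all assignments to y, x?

The minimum is attained at y = 0.25, x = 0:
  ¬y: Gödel ¬ of 0.25 = 0 (operand ≠ 0)
  ¬¬y: Gödel ¬ of 0 = 1 (operand is 0)
  ¬¬¬y: Gödel ¬ of 1 = 0 (operand ≠ 0)
  (y → ¬¬¬y): 0.25 > 0, so result = 0
  (y ∨ x) = max(0.25, 0) = 0.25
  ((y → ¬¬¬y) ∨ (y ∨ x)) = max(0, 0.25) = 0.25
Checking all 25 assignments confirms none give a value below 0.25.

0.25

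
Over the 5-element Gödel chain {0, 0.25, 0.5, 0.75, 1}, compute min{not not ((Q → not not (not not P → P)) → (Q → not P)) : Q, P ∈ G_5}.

0.00

The minimum is attained at Q = 0.25, P = 0.25:
  not P: Gödel ¬ of 0.25 = 0 (operand ≠ 0)
  not not P: Gödel ¬ of 0 = 1 (operand is 0)
  (not not P → P): 1 > 0.25, so result = 0.25
  not (not not P → P): Gödel ¬ of 0.25 = 0 (operand ≠ 0)
  not not (not not P → P): Gödel ¬ of 0 = 1 (operand is 0)
  (Q → not not (not not P → P)): 0.25 ≤ 1, so result = 1
  not P: Gödel ¬ of 0.25 = 0 (operand ≠ 0)
  (Q → not P): 0.25 > 0, so result = 0
  ((Q → not not (not not P → P)) → (Q → not P)): 1 > 0, so result = 0
  not ((Q → not not (not not P → P)) → (Q → not P)): Gödel ¬ of 0 = 1 (operand is 0)
  not not ((Q → not not (not not P → P)) → (Q → not P)): Gödel ¬ of 1 = 0 (operand ≠ 0)
Checking all 25 assignments confirms none give a value below 0.00.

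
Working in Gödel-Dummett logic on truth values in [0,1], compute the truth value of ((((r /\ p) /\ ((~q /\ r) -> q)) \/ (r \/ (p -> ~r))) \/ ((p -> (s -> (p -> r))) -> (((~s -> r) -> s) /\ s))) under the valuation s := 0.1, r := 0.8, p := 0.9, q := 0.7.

(r /\ p) = min(0.8, 0.9) = 0.8
~q: Gödel ¬ of 0.7 = 0 (operand ≠ 0)
(~q /\ r) = min(0, 0.8) = 0
((~q /\ r) -> q): 0 ≤ 0.7, so result = 1
((r /\ p) /\ ((~q /\ r) -> q)) = min(0.8, 1) = 0.8
~r: Gödel ¬ of 0.8 = 0 (operand ≠ 0)
(p -> ~r): 0.9 > 0, so result = 0
(r \/ (p -> ~r)) = max(0.8, 0) = 0.8
(((r /\ p) /\ ((~q /\ r) -> q)) \/ (r \/ (p -> ~r))) = max(0.8, 0.8) = 0.8
(p -> r): 0.9 > 0.8, so result = 0.8
(s -> (p -> r)): 0.1 ≤ 0.8, so result = 1
(p -> (s -> (p -> r))): 0.9 ≤ 1, so result = 1
~s: Gödel ¬ of 0.1 = 0 (operand ≠ 0)
(~s -> r): 0 ≤ 0.8, so result = 1
((~s -> r) -> s): 1 > 0.1, so result = 0.1
(((~s -> r) -> s) /\ s) = min(0.1, 0.1) = 0.1
((p -> (s -> (p -> r))) -> (((~s -> r) -> s) /\ s)): 1 > 0.1, so result = 0.1
((((r /\ p) /\ ((~q /\ r) -> q)) \/ (r \/ (p -> ~r))) \/ ((p -> (s -> (p -> r))) -> (((~s -> r) -> s) /\ s))) = max(0.8, 0.1) = 0.8

0.80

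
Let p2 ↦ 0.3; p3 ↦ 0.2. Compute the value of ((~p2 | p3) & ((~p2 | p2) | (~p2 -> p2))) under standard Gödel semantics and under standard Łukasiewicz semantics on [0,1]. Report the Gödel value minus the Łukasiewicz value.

Gödel evaluation:
  ~p2: Gödel ¬ of 0.3 = 0 (operand ≠ 0)
  (~p2 | p3) = max(0, 0.2) = 0.2
  ~p2: Gödel ¬ of 0.3 = 0 (operand ≠ 0)
  (~p2 | p2) = max(0, 0.3) = 0.3
  ~p2: Gödel ¬ of 0.3 = 0 (operand ≠ 0)
  (~p2 -> p2): 0 ≤ 0.3, so result = 1
  ((~p2 | p2) | (~p2 -> p2)) = max(0.3, 1) = 1
  ((~p2 | p3) & ((~p2 | p2) | (~p2 -> p2))) = min(0.2, 1) = 0.2
  Gödel value = 0.2
Łukasiewicz evaluation:
  ~p2: Łukasiewicz ¬ gives 1 − 0.3 = 0.7
  (~p2 | p3) = max(0.7, 0.2) = 0.7
  ~p2: Łukasiewicz ¬ gives 1 − 0.3 = 0.7
  (~p2 | p2) = max(0.7, 0.3) = 0.7
  ~p2: Łukasiewicz ¬ gives 1 − 0.3 = 0.7
  (~p2 -> p2): min(1, 1 − 0.7 + 0.3) = 0.6
  ((~p2 | p2) | (~p2 -> p2)) = max(0.7, 0.6) = 0.7
  ((~p2 | p3) & ((~p2 | p2) | (~p2 -> p2))) = min(0.7, 0.7) = 0.7
  Łukasiewicz value = 0.7
Difference: 0.2 − 0.7 = -0.50

-0.50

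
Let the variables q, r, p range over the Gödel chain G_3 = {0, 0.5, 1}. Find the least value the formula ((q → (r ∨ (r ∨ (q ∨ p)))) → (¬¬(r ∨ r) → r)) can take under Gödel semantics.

0.50

The minimum is attained at q = 0, r = 0.5, p = 0:
  (q ∨ p) = max(0, 0) = 0
  (r ∨ (q ∨ p)) = max(0.5, 0) = 0.5
  (r ∨ (r ∨ (q ∨ p))) = max(0.5, 0.5) = 0.5
  (q → (r ∨ (r ∨ (q ∨ p)))): 0 ≤ 0.5, so result = 1
  (r ∨ r) = max(0.5, 0.5) = 0.5
  ¬(r ∨ r): Gödel ¬ of 0.5 = 0 (operand ≠ 0)
  ¬¬(r ∨ r): Gödel ¬ of 0 = 1 (operand is 0)
  (¬¬(r ∨ r) → r): 1 > 0.5, so result = 0.5
  ((q → (r ∨ (r ∨ (q ∨ p)))) → (¬¬(r ∨ r) → r)): 1 > 0.5, so result = 0.5
Checking all 27 assignments confirms none give a value below 0.50.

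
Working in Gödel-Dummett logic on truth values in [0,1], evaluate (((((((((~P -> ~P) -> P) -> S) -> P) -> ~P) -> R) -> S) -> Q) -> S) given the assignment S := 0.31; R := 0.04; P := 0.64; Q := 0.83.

0.31

~P: Gödel ¬ of 0.64 = 0 (operand ≠ 0)
~P: Gödel ¬ of 0.64 = 0 (operand ≠ 0)
(~P -> ~P): 0 ≤ 0, so result = 1
((~P -> ~P) -> P): 1 > 0.64, so result = 0.64
(((~P -> ~P) -> P) -> S): 0.64 > 0.31, so result = 0.31
((((~P -> ~P) -> P) -> S) -> P): 0.31 ≤ 0.64, so result = 1
~P: Gödel ¬ of 0.64 = 0 (operand ≠ 0)
(((((~P -> ~P) -> P) -> S) -> P) -> ~P): 1 > 0, so result = 0
((((((~P -> ~P) -> P) -> S) -> P) -> ~P) -> R): 0 ≤ 0.04, so result = 1
(((((((~P -> ~P) -> P) -> S) -> P) -> ~P) -> R) -> S): 1 > 0.31, so result = 0.31
((((((((~P -> ~P) -> P) -> S) -> P) -> ~P) -> R) -> S) -> Q): 0.31 ≤ 0.83, so result = 1
(((((((((~P -> ~P) -> P) -> S) -> P) -> ~P) -> R) -> S) -> Q) -> S): 1 > 0.31, so result = 0.31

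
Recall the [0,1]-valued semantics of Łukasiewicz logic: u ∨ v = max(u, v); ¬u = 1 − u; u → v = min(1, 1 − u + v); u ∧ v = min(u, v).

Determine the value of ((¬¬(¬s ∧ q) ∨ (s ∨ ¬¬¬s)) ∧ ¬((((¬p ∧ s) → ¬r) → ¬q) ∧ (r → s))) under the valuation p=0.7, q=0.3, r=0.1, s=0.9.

¬s: Łukasiewicz ¬ gives 1 − 0.9 = 0.1
(¬s ∧ q) = min(0.1, 0.3) = 0.1
¬(¬s ∧ q): Łukasiewicz ¬ gives 1 − 0.1 = 0.9
¬¬(¬s ∧ q): Łukasiewicz ¬ gives 1 − 0.9 = 0.1
¬s: Łukasiewicz ¬ gives 1 − 0.9 = 0.1
¬¬s: Łukasiewicz ¬ gives 1 − 0.1 = 0.9
¬¬¬s: Łukasiewicz ¬ gives 1 − 0.9 = 0.1
(s ∨ ¬¬¬s) = max(0.9, 0.1) = 0.9
(¬¬(¬s ∧ q) ∨ (s ∨ ¬¬¬s)) = max(0.1, 0.9) = 0.9
¬p: Łukasiewicz ¬ gives 1 − 0.7 = 0.3
(¬p ∧ s) = min(0.3, 0.9) = 0.3
¬r: Łukasiewicz ¬ gives 1 − 0.1 = 0.9
((¬p ∧ s) → ¬r): min(1, 1 − 0.3 + 0.9) = 1
¬q: Łukasiewicz ¬ gives 1 − 0.3 = 0.7
(((¬p ∧ s) → ¬r) → ¬q): min(1, 1 − 1 + 0.7) = 0.7
(r → s): min(1, 1 − 0.1 + 0.9) = 1
((((¬p ∧ s) → ¬r) → ¬q) ∧ (r → s)) = min(0.7, 1) = 0.7
¬((((¬p ∧ s) → ¬r) → ¬q) ∧ (r → s)): Łukasiewicz ¬ gives 1 − 0.7 = 0.3
((¬¬(¬s ∧ q) ∨ (s ∨ ¬¬¬s)) ∧ ¬((((¬p ∧ s) → ¬r) → ¬q) ∧ (r → s))) = min(0.9, 0.3) = 0.3

0.30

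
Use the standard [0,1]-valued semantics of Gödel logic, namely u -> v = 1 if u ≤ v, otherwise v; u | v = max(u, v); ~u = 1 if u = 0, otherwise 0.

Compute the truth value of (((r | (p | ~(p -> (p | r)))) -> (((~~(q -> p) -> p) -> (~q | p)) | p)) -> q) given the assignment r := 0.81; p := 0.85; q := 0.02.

0.02

(p | r) = max(0.85, 0.81) = 0.85
(p -> (p | r)): 0.85 ≤ 0.85, so result = 1
~(p -> (p | r)): Gödel ¬ of 1 = 0 (operand ≠ 0)
(p | ~(p -> (p | r))) = max(0.85, 0) = 0.85
(r | (p | ~(p -> (p | r)))) = max(0.81, 0.85) = 0.85
(q -> p): 0.02 ≤ 0.85, so result = 1
~(q -> p): Gödel ¬ of 1 = 0 (operand ≠ 0)
~~(q -> p): Gödel ¬ of 0 = 1 (operand is 0)
(~~(q -> p) -> p): 1 > 0.85, so result = 0.85
~q: Gödel ¬ of 0.02 = 0 (operand ≠ 0)
(~q | p) = max(0, 0.85) = 0.85
((~~(q -> p) -> p) -> (~q | p)): 0.85 ≤ 0.85, so result = 1
(((~~(q -> p) -> p) -> (~q | p)) | p) = max(1, 0.85) = 1
((r | (p | ~(p -> (p | r)))) -> (((~~(q -> p) -> p) -> (~q | p)) | p)): 0.85 ≤ 1, so result = 1
(((r | (p | ~(p -> (p | r)))) -> (((~~(q -> p) -> p) -> (~q | p)) | p)) -> q): 1 > 0.02, so result = 0.02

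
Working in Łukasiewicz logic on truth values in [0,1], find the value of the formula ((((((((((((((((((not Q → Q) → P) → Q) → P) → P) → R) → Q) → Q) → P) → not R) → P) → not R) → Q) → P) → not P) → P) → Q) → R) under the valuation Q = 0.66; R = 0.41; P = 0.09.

not Q: Łukasiewicz ¬ gives 1 − 0.66 = 0.34
(not Q → Q): min(1, 1 − 0.34 + 0.66) = 1
((not Q → Q) → P): min(1, 1 − 1 + 0.09) = 0.09
(((not Q → Q) → P) → Q): min(1, 1 − 0.09 + 0.66) = 1
((((not Q → Q) → P) → Q) → P): min(1, 1 − 1 + 0.09) = 0.09
(((((not Q → Q) → P) → Q) → P) → P): min(1, 1 − 0.09 + 0.09) = 1
((((((not Q → Q) → P) → Q) → P) → P) → R): min(1, 1 − 1 + 0.41) = 0.41
(((((((not Q → Q) → P) → Q) → P) → P) → R) → Q): min(1, 1 − 0.41 + 0.66) = 1
((((((((not Q → Q) → P) → Q) → P) → P) → R) → Q) → Q): min(1, 1 − 1 + 0.66) = 0.66
(((((((((not Q → Q) → P) → Q) → P) → P) → R) → Q) → Q) → P): min(1, 1 − 0.66 + 0.09) = 0.43
not R: Łukasiewicz ¬ gives 1 − 0.41 = 0.59
((((((((((not Q → Q) → P) → Q) → P) → P) → R) → Q) → Q) → P) → not R): min(1, 1 − 0.43 + 0.59) = 1
(((((((((((not Q → Q) → P) → Q) → P) → P) → R) → Q) → Q) → P) → not R) → P): min(1, 1 − 1 + 0.09) = 0.09
not R: Łukasiewicz ¬ gives 1 − 0.41 = 0.59
((((((((((((not Q → Q) → P) → Q) → P) → P) → R) → Q) → Q) → P) → not R) → P) → not R): min(1, 1 − 0.09 + 0.59) = 1
(((((((((((((not Q → Q) → P) → Q) → P) → P) → R) → Q) → Q) → P) → not R) → P) → not R) → Q): min(1, 1 − 1 + 0.66) = 0.66
((((((((((((((not Q → Q) → P) → Q) → P) → P) → R) → Q) → Q) → P) → not R) → P) → not R) → Q) → P): min(1, 1 − 0.66 + 0.09) = 0.43
not P: Łukasiewicz ¬ gives 1 − 0.09 = 0.91
(((((((((((((((not Q → Q) → P) → Q) → P) → P) → R) → Q) → Q) → P) → not R) → P) → not R) → Q) → P) → not P): min(1, 1 − 0.43 + 0.91) = 1
((((((((((((((((not Q → Q) → P) → Q) → P) → P) → R) → Q) → Q) → P) → not R) → P) → not R) → Q) → P) → not P) → P): min(1, 1 − 1 + 0.09) = 0.09
(((((((((((((((((not Q → Q) → P) → Q) → P) → P) → R) → Q) → Q) → P) → not R) → P) → not R) → Q) → P) → not P) → P) → Q): min(1, 1 − 0.09 + 0.66) = 1
((((((((((((((((((not Q → Q) → P) → Q) → P) → P) → R) → Q) → Q) → P) → not R) → P) → not R) → Q) → P) → not P) → P) → Q) → R): min(1, 1 − 1 + 0.41) = 0.41

0.41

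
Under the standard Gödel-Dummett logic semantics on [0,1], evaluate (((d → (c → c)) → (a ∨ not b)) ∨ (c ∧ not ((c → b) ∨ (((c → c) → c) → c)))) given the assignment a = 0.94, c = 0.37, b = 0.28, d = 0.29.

0.94

(c → c): 0.37 ≤ 0.37, so result = 1
(d → (c → c)): 0.29 ≤ 1, so result = 1
not b: Gödel ¬ of 0.28 = 0 (operand ≠ 0)
(a ∨ not b) = max(0.94, 0) = 0.94
((d → (c → c)) → (a ∨ not b)): 1 > 0.94, so result = 0.94
(c → b): 0.37 > 0.28, so result = 0.28
(c → c): 0.37 ≤ 0.37, so result = 1
((c → c) → c): 1 > 0.37, so result = 0.37
(((c → c) → c) → c): 0.37 ≤ 0.37, so result = 1
((c → b) ∨ (((c → c) → c) → c)) = max(0.28, 1) = 1
not ((c → b) ∨ (((c → c) → c) → c)): Gödel ¬ of 1 = 0 (operand ≠ 0)
(c ∧ not ((c → b) ∨ (((c → c) → c) → c))) = min(0.37, 0) = 0
(((d → (c → c)) → (a ∨ not b)) ∨ (c ∧ not ((c → b) ∨ (((c → c) → c) → c)))) = max(0.94, 0) = 0.94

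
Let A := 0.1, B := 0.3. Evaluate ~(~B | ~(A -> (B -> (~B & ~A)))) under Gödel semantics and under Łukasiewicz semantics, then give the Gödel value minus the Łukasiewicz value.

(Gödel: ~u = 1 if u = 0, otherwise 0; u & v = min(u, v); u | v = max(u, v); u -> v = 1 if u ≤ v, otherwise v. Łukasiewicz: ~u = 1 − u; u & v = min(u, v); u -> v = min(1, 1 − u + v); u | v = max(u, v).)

-0.30

Gödel evaluation:
  ~B: Gödel ¬ of 0.3 = 0 (operand ≠ 0)
  ~B: Gödel ¬ of 0.3 = 0 (operand ≠ 0)
  ~A: Gödel ¬ of 0.1 = 0 (operand ≠ 0)
  (~B & ~A) = min(0, 0) = 0
  (B -> (~B & ~A)): 0.3 > 0, so result = 0
  (A -> (B -> (~B & ~A))): 0.1 > 0, so result = 0
  ~(A -> (B -> (~B & ~A))): Gödel ¬ of 0 = 1 (operand is 0)
  (~B | ~(A -> (B -> (~B & ~A)))) = max(0, 1) = 1
  ~(~B | ~(A -> (B -> (~B & ~A)))): Gödel ¬ of 1 = 0 (operand ≠ 0)
  Gödel value = 0
Łukasiewicz evaluation:
  ~B: Łukasiewicz ¬ gives 1 − 0.3 = 0.7
  ~B: Łukasiewicz ¬ gives 1 − 0.3 = 0.7
  ~A: Łukasiewicz ¬ gives 1 − 0.1 = 0.9
  (~B & ~A) = min(0.7, 0.9) = 0.7
  (B -> (~B & ~A)): min(1, 1 − 0.3 + 0.7) = 1
  (A -> (B -> (~B & ~A))): min(1, 1 − 0.1 + 1) = 1
  ~(A -> (B -> (~B & ~A))): Łukasiewicz ¬ gives 1 − 1 = 0
  (~B | ~(A -> (B -> (~B & ~A)))) = max(0.7, 0) = 0.7
  ~(~B | ~(A -> (B -> (~B & ~A)))): Łukasiewicz ¬ gives 1 − 0.7 = 0.3
  Łukasiewicz value = 0.3
Difference: 0 − 0.3 = -0.30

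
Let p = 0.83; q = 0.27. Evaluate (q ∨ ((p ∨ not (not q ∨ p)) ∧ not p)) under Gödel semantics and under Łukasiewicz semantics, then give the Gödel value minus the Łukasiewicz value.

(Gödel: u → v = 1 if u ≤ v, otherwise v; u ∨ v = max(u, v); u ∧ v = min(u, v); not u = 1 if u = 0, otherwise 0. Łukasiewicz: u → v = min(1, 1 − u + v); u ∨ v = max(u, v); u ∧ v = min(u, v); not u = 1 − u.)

Gödel evaluation:
  not q: Gödel ¬ of 0.27 = 0 (operand ≠ 0)
  (not q ∨ p) = max(0, 0.83) = 0.83
  not (not q ∨ p): Gödel ¬ of 0.83 = 0 (operand ≠ 0)
  (p ∨ not (not q ∨ p)) = max(0.83, 0) = 0.83
  not p: Gödel ¬ of 0.83 = 0 (operand ≠ 0)
  ((p ∨ not (not q ∨ p)) ∧ not p) = min(0.83, 0) = 0
  (q ∨ ((p ∨ not (not q ∨ p)) ∧ not p)) = max(0.27, 0) = 0.27
  Gödel value = 0.27
Łukasiewicz evaluation:
  not q: Łukasiewicz ¬ gives 1 − 0.27 = 0.73
  (not q ∨ p) = max(0.73, 0.83) = 0.83
  not (not q ∨ p): Łukasiewicz ¬ gives 1 − 0.83 = 0.17
  (p ∨ not (not q ∨ p)) = max(0.83, 0.17) = 0.83
  not p: Łukasiewicz ¬ gives 1 − 0.83 = 0.17
  ((p ∨ not (not q ∨ p)) ∧ not p) = min(0.83, 0.17) = 0.17
  (q ∨ ((p ∨ not (not q ∨ p)) ∧ not p)) = max(0.27, 0.17) = 0.27
  Łukasiewicz value = 0.27
Difference: 0.27 − 0.27 = 0.00

0.00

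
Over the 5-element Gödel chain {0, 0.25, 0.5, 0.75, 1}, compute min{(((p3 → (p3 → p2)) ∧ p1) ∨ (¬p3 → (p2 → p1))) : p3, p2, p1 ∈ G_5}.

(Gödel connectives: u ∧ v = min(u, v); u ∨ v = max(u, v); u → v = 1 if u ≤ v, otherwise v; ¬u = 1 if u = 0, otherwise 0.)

0.00

The minimum is attained at p3 = 0, p2 = 0.25, p1 = 0:
  (p3 → p2): 0 ≤ 0.25, so result = 1
  (p3 → (p3 → p2)): 0 ≤ 1, so result = 1
  ((p3 → (p3 → p2)) ∧ p1) = min(1, 0) = 0
  ¬p3: Gödel ¬ of 0 = 1 (operand is 0)
  (p2 → p1): 0.25 > 0, so result = 0
  (¬p3 → (p2 → p1)): 1 > 0, so result = 0
  (((p3 → (p3 → p2)) ∧ p1) ∨ (¬p3 → (p2 → p1))) = max(0, 0) = 0
Checking all 125 assignments confirms none give a value below 0.00.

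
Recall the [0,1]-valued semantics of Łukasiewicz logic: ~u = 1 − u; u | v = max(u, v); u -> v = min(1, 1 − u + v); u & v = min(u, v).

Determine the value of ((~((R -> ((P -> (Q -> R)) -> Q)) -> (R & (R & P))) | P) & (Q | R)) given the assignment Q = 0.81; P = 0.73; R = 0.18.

(Q -> R): min(1, 1 − 0.81 + 0.18) = 0.37
(P -> (Q -> R)): min(1, 1 − 0.73 + 0.37) = 0.64
((P -> (Q -> R)) -> Q): min(1, 1 − 0.64 + 0.81) = 1
(R -> ((P -> (Q -> R)) -> Q)): min(1, 1 − 0.18 + 1) = 1
(R & P) = min(0.18, 0.73) = 0.18
(R & (R & P)) = min(0.18, 0.18) = 0.18
((R -> ((P -> (Q -> R)) -> Q)) -> (R & (R & P))): min(1, 1 − 1 + 0.18) = 0.18
~((R -> ((P -> (Q -> R)) -> Q)) -> (R & (R & P))): Łukasiewicz ¬ gives 1 − 0.18 = 0.82
(~((R -> ((P -> (Q -> R)) -> Q)) -> (R & (R & P))) | P) = max(0.82, 0.73) = 0.82
(Q | R) = max(0.81, 0.18) = 0.81
((~((R -> ((P -> (Q -> R)) -> Q)) -> (R & (R & P))) | P) & (Q | R)) = min(0.82, 0.81) = 0.81

0.81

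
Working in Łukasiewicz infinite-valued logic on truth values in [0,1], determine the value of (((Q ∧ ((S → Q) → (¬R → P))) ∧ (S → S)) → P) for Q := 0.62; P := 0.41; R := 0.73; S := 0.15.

0.79

(S → Q): min(1, 1 − 0.15 + 0.62) = 1
¬R: Łukasiewicz ¬ gives 1 − 0.73 = 0.27
(¬R → P): min(1, 1 − 0.27 + 0.41) = 1
((S → Q) → (¬R → P)): min(1, 1 − 1 + 1) = 1
(Q ∧ ((S → Q) → (¬R → P))) = min(0.62, 1) = 0.62
(S → S): min(1, 1 − 0.15 + 0.15) = 1
((Q ∧ ((S → Q) → (¬R → P))) ∧ (S → S)) = min(0.62, 1) = 0.62
(((Q ∧ ((S → Q) → (¬R → P))) ∧ (S → S)) → P): min(1, 1 − 0.62 + 0.41) = 0.79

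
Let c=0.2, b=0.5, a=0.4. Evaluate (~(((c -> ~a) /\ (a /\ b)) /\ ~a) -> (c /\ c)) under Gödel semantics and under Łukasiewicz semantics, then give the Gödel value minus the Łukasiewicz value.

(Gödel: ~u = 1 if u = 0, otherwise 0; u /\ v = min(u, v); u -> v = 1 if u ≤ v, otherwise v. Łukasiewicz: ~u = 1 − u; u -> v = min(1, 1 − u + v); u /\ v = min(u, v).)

Gödel evaluation:
  ~a: Gödel ¬ of 0.4 = 0 (operand ≠ 0)
  (c -> ~a): 0.2 > 0, so result = 0
  (a /\ b) = min(0.4, 0.5) = 0.4
  ((c -> ~a) /\ (a /\ b)) = min(0, 0.4) = 0
  ~a: Gödel ¬ of 0.4 = 0 (operand ≠ 0)
  (((c -> ~a) /\ (a /\ b)) /\ ~a) = min(0, 0) = 0
  ~(((c -> ~a) /\ (a /\ b)) /\ ~a): Gödel ¬ of 0 = 1 (operand is 0)
  (c /\ c) = min(0.2, 0.2) = 0.2
  (~(((c -> ~a) /\ (a /\ b)) /\ ~a) -> (c /\ c)): 1 > 0.2, so result = 0.2
  Gödel value = 0.2
Łukasiewicz evaluation:
  ~a: Łukasiewicz ¬ gives 1 − 0.4 = 0.6
  (c -> ~a): min(1, 1 − 0.2 + 0.6) = 1
  (a /\ b) = min(0.4, 0.5) = 0.4
  ((c -> ~a) /\ (a /\ b)) = min(1, 0.4) = 0.4
  ~a: Łukasiewicz ¬ gives 1 − 0.4 = 0.6
  (((c -> ~a) /\ (a /\ b)) /\ ~a) = min(0.4, 0.6) = 0.4
  ~(((c -> ~a) /\ (a /\ b)) /\ ~a): Łukasiewicz ¬ gives 1 − 0.4 = 0.6
  (c /\ c) = min(0.2, 0.2) = 0.2
  (~(((c -> ~a) /\ (a /\ b)) /\ ~a) -> (c /\ c)): min(1, 1 − 0.6 + 0.2) = 0.6
  Łukasiewicz value = 0.6
Difference: 0.2 − 0.6 = -0.40

-0.40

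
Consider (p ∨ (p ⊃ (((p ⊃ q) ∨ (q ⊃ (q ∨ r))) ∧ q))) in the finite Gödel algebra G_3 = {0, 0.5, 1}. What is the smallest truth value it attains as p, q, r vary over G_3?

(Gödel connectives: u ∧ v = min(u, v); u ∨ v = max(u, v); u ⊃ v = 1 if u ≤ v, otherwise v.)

0.50

The minimum is attained at p = 0.5, q = 0, r = 0:
  (p ⊃ q): 0.5 > 0, so result = 0
  (q ∨ r) = max(0, 0) = 0
  (q ⊃ (q ∨ r)): 0 ≤ 0, so result = 1
  ((p ⊃ q) ∨ (q ⊃ (q ∨ r))) = max(0, 1) = 1
  (((p ⊃ q) ∨ (q ⊃ (q ∨ r))) ∧ q) = min(1, 0) = 0
  (p ⊃ (((p ⊃ q) ∨ (q ⊃ (q ∨ r))) ∧ q)): 0.5 > 0, so result = 0
  (p ∨ (p ⊃ (((p ⊃ q) ∨ (q ⊃ (q ∨ r))) ∧ q))) = max(0.5, 0) = 0.5
Checking all 27 assignments confirms none give a value below 0.50.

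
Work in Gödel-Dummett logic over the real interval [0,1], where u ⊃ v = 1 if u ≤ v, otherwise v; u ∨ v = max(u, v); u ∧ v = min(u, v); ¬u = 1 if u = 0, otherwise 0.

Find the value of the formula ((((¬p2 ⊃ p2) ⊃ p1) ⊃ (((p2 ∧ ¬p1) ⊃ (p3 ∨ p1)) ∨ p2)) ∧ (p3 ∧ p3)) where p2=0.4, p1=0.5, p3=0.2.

¬p2: Gödel ¬ of 0.4 = 0 (operand ≠ 0)
(¬p2 ⊃ p2): 0 ≤ 0.4, so result = 1
((¬p2 ⊃ p2) ⊃ p1): 1 > 0.5, so result = 0.5
¬p1: Gödel ¬ of 0.5 = 0 (operand ≠ 0)
(p2 ∧ ¬p1) = min(0.4, 0) = 0
(p3 ∨ p1) = max(0.2, 0.5) = 0.5
((p2 ∧ ¬p1) ⊃ (p3 ∨ p1)): 0 ≤ 0.5, so result = 1
(((p2 ∧ ¬p1) ⊃ (p3 ∨ p1)) ∨ p2) = max(1, 0.4) = 1
(((¬p2 ⊃ p2) ⊃ p1) ⊃ (((p2 ∧ ¬p1) ⊃ (p3 ∨ p1)) ∨ p2)): 0.5 ≤ 1, so result = 1
(p3 ∧ p3) = min(0.2, 0.2) = 0.2
((((¬p2 ⊃ p2) ⊃ p1) ⊃ (((p2 ∧ ¬p1) ⊃ (p3 ∨ p1)) ∨ p2)) ∧ (p3 ∧ p3)) = min(1, 0.2) = 0.2

0.20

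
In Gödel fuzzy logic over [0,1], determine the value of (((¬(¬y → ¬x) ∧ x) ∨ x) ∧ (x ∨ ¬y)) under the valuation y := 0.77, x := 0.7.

0.70

¬y: Gödel ¬ of 0.77 = 0 (operand ≠ 0)
¬x: Gödel ¬ of 0.7 = 0 (operand ≠ 0)
(¬y → ¬x): 0 ≤ 0, so result = 1
¬(¬y → ¬x): Gödel ¬ of 1 = 0 (operand ≠ 0)
(¬(¬y → ¬x) ∧ x) = min(0, 0.7) = 0
((¬(¬y → ¬x) ∧ x) ∨ x) = max(0, 0.7) = 0.7
¬y: Gödel ¬ of 0.77 = 0 (operand ≠ 0)
(x ∨ ¬y) = max(0.7, 0) = 0.7
(((¬(¬y → ¬x) ∧ x) ∨ x) ∧ (x ∨ ¬y)) = min(0.7, 0.7) = 0.7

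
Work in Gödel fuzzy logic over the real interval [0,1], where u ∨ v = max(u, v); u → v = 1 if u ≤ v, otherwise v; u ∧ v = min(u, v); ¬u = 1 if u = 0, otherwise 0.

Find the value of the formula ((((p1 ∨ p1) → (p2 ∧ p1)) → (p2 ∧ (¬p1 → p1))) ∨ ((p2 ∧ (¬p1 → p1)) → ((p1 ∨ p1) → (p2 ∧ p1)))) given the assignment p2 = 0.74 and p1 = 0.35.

1.00

(p1 ∨ p1) = max(0.35, 0.35) = 0.35
(p2 ∧ p1) = min(0.74, 0.35) = 0.35
((p1 ∨ p1) → (p2 ∧ p1)): 0.35 ≤ 0.35, so result = 1
¬p1: Gödel ¬ of 0.35 = 0 (operand ≠ 0)
(¬p1 → p1): 0 ≤ 0.35, so result = 1
(p2 ∧ (¬p1 → p1)) = min(0.74, 1) = 0.74
(((p1 ∨ p1) → (p2 ∧ p1)) → (p2 ∧ (¬p1 → p1))): 1 > 0.74, so result = 0.74
¬p1: Gödel ¬ of 0.35 = 0 (operand ≠ 0)
(¬p1 → p1): 0 ≤ 0.35, so result = 1
(p2 ∧ (¬p1 → p1)) = min(0.74, 1) = 0.74
(p1 ∨ p1) = max(0.35, 0.35) = 0.35
(p2 ∧ p1) = min(0.74, 0.35) = 0.35
((p1 ∨ p1) → (p2 ∧ p1)): 0.35 ≤ 0.35, so result = 1
((p2 ∧ (¬p1 → p1)) → ((p1 ∨ p1) → (p2 ∧ p1))): 0.74 ≤ 1, so result = 1
((((p1 ∨ p1) → (p2 ∧ p1)) → (p2 ∧ (¬p1 → p1))) ∨ ((p2 ∧ (¬p1 → p1)) → ((p1 ∨ p1) → (p2 ∧ p1)))) = max(0.74, 1) = 1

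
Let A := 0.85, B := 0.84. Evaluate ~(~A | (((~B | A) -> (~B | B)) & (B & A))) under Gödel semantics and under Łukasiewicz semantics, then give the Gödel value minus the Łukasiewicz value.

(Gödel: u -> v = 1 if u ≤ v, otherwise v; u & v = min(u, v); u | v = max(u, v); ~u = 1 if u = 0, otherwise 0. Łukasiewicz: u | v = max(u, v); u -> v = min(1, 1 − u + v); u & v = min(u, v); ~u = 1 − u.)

-0.16

Gödel evaluation:
  ~A: Gödel ¬ of 0.85 = 0 (operand ≠ 0)
  ~B: Gödel ¬ of 0.84 = 0 (operand ≠ 0)
  (~B | A) = max(0, 0.85) = 0.85
  ~B: Gödel ¬ of 0.84 = 0 (operand ≠ 0)
  (~B | B) = max(0, 0.84) = 0.84
  ((~B | A) -> (~B | B)): 0.85 > 0.84, so result = 0.84
  (B & A) = min(0.84, 0.85) = 0.84
  (((~B | A) -> (~B | B)) & (B & A)) = min(0.84, 0.84) = 0.84
  (~A | (((~B | A) -> (~B | B)) & (B & A))) = max(0, 0.84) = 0.84
  ~(~A | (((~B | A) -> (~B | B)) & (B & A))): Gödel ¬ of 0.84 = 0 (operand ≠ 0)
  Gödel value = 0
Łukasiewicz evaluation:
  ~A: Łukasiewicz ¬ gives 1 − 0.85 = 0.15
  ~B: Łukasiewicz ¬ gives 1 − 0.84 = 0.16
  (~B | A) = max(0.16, 0.85) = 0.85
  ~B: Łukasiewicz ¬ gives 1 − 0.84 = 0.16
  (~B | B) = max(0.16, 0.84) = 0.84
  ((~B | A) -> (~B | B)): min(1, 1 − 0.85 + 0.84) = 0.99
  (B & A) = min(0.84, 0.85) = 0.84
  (((~B | A) -> (~B | B)) & (B & A)) = min(0.99, 0.84) = 0.84
  (~A | (((~B | A) -> (~B | B)) & (B & A))) = max(0.15, 0.84) = 0.84
  ~(~A | (((~B | A) -> (~B | B)) & (B & A))): Łukasiewicz ¬ gives 1 − 0.84 = 0.16
  Łukasiewicz value = 0.16
Difference: 0 − 0.16 = -0.16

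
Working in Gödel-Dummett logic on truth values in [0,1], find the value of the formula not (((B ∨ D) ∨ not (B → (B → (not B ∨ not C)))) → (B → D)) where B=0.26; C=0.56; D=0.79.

0.00

(B ∨ D) = max(0.26, 0.79) = 0.79
not B: Gödel ¬ of 0.26 = 0 (operand ≠ 0)
not C: Gödel ¬ of 0.56 = 0 (operand ≠ 0)
(not B ∨ not C) = max(0, 0) = 0
(B → (not B ∨ not C)): 0.26 > 0, so result = 0
(B → (B → (not B ∨ not C))): 0.26 > 0, so result = 0
not (B → (B → (not B ∨ not C))): Gödel ¬ of 0 = 1 (operand is 0)
((B ∨ D) ∨ not (B → (B → (not B ∨ not C)))) = max(0.79, 1) = 1
(B → D): 0.26 ≤ 0.79, so result = 1
(((B ∨ D) ∨ not (B → (B → (not B ∨ not C)))) → (B → D)): 1 ≤ 1, so result = 1
not (((B ∨ D) ∨ not (B → (B → (not B ∨ not C)))) → (B → D)): Gödel ¬ of 1 = 0 (operand ≠ 0)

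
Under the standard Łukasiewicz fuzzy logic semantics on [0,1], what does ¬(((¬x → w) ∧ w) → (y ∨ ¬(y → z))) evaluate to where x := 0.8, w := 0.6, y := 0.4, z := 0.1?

¬x: Łukasiewicz ¬ gives 1 − 0.8 = 0.2
(¬x → w): min(1, 1 − 0.2 + 0.6) = 1
((¬x → w) ∧ w) = min(1, 0.6) = 0.6
(y → z): min(1, 1 − 0.4 + 0.1) = 0.7
¬(y → z): Łukasiewicz ¬ gives 1 − 0.7 = 0.3
(y ∨ ¬(y → z)) = max(0.4, 0.3) = 0.4
(((¬x → w) ∧ w) → (y ∨ ¬(y → z))): min(1, 1 − 0.6 + 0.4) = 0.8
¬(((¬x → w) ∧ w) → (y ∨ ¬(y → z))): Łukasiewicz ¬ gives 1 − 0.8 = 0.2

0.20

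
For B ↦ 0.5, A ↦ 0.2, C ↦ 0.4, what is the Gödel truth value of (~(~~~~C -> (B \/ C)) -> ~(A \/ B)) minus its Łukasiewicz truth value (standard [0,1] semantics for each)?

0.00

Gödel evaluation:
  ~C: Gödel ¬ of 0.4 = 0 (operand ≠ 0)
  ~~C: Gödel ¬ of 0 = 1 (operand is 0)
  ~~~C: Gödel ¬ of 1 = 0 (operand ≠ 0)
  ~~~~C: Gödel ¬ of 0 = 1 (operand is 0)
  (B \/ C) = max(0.5, 0.4) = 0.5
  (~~~~C -> (B \/ C)): 1 > 0.5, so result = 0.5
  ~(~~~~C -> (B \/ C)): Gödel ¬ of 0.5 = 0 (operand ≠ 0)
  (A \/ B) = max(0.2, 0.5) = 0.5
  ~(A \/ B): Gödel ¬ of 0.5 = 0 (operand ≠ 0)
  (~(~~~~C -> (B \/ C)) -> ~(A \/ B)): 0 ≤ 0, so result = 1
  Gödel value = 1
Łukasiewicz evaluation:
  ~C: Łukasiewicz ¬ gives 1 − 0.4 = 0.6
  ~~C: Łukasiewicz ¬ gives 1 − 0.6 = 0.4
  ~~~C: Łukasiewicz ¬ gives 1 − 0.4 = 0.6
  ~~~~C: Łukasiewicz ¬ gives 1 − 0.6 = 0.4
  (B \/ C) = max(0.5, 0.4) = 0.5
  (~~~~C -> (B \/ C)): min(1, 1 − 0.4 + 0.5) = 1
  ~(~~~~C -> (B \/ C)): Łukasiewicz ¬ gives 1 − 1 = 0
  (A \/ B) = max(0.2, 0.5) = 0.5
  ~(A \/ B): Łukasiewicz ¬ gives 1 − 0.5 = 0.5
  (~(~~~~C -> (B \/ C)) -> ~(A \/ B)): min(1, 1 − 0 + 0.5) = 1
  Łukasiewicz value = 1
Difference: 1 − 1 = 0.00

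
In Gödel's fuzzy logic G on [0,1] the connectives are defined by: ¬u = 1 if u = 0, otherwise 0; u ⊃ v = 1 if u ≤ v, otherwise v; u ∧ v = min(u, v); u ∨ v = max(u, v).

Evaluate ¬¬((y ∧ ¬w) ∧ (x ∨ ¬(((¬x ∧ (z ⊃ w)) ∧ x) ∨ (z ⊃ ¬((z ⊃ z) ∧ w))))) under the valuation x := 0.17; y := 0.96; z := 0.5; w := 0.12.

¬w: Gödel ¬ of 0.12 = 0 (operand ≠ 0)
(y ∧ ¬w) = min(0.96, 0) = 0
¬x: Gödel ¬ of 0.17 = 0 (operand ≠ 0)
(z ⊃ w): 0.5 > 0.12, so result = 0.12
(¬x ∧ (z ⊃ w)) = min(0, 0.12) = 0
((¬x ∧ (z ⊃ w)) ∧ x) = min(0, 0.17) = 0
(z ⊃ z): 0.5 ≤ 0.5, so result = 1
((z ⊃ z) ∧ w) = min(1, 0.12) = 0.12
¬((z ⊃ z) ∧ w): Gödel ¬ of 0.12 = 0 (operand ≠ 0)
(z ⊃ ¬((z ⊃ z) ∧ w)): 0.5 > 0, so result = 0
(((¬x ∧ (z ⊃ w)) ∧ x) ∨ (z ⊃ ¬((z ⊃ z) ∧ w))) = max(0, 0) = 0
¬(((¬x ∧ (z ⊃ w)) ∧ x) ∨ (z ⊃ ¬((z ⊃ z) ∧ w))): Gödel ¬ of 0 = 1 (operand is 0)
(x ∨ ¬(((¬x ∧ (z ⊃ w)) ∧ x) ∨ (z ⊃ ¬((z ⊃ z) ∧ w)))) = max(0.17, 1) = 1
((y ∧ ¬w) ∧ (x ∨ ¬(((¬x ∧ (z ⊃ w)) ∧ x) ∨ (z ⊃ ¬((z ⊃ z) ∧ w))))) = min(0, 1) = 0
¬((y ∧ ¬w) ∧ (x ∨ ¬(((¬x ∧ (z ⊃ w)) ∧ x) ∨ (z ⊃ ¬((z ⊃ z) ∧ w))))): Gödel ¬ of 0 = 1 (operand is 0)
¬¬((y ∧ ¬w) ∧ (x ∨ ¬(((¬x ∧ (z ⊃ w)) ∧ x) ∨ (z ⊃ ¬((z ⊃ z) ∧ w))))): Gödel ¬ of 1 = 0 (operand ≠ 0)

0.00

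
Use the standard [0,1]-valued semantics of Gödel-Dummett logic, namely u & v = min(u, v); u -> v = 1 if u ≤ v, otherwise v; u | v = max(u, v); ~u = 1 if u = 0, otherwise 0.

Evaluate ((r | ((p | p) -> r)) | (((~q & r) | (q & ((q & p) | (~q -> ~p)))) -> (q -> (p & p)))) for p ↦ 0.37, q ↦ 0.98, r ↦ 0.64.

1.00

(p | p) = max(0.37, 0.37) = 0.37
((p | p) -> r): 0.37 ≤ 0.64, so result = 1
(r | ((p | p) -> r)) = max(0.64, 1) = 1
~q: Gödel ¬ of 0.98 = 0 (operand ≠ 0)
(~q & r) = min(0, 0.64) = 0
(q & p) = min(0.98, 0.37) = 0.37
~q: Gödel ¬ of 0.98 = 0 (operand ≠ 0)
~p: Gödel ¬ of 0.37 = 0 (operand ≠ 0)
(~q -> ~p): 0 ≤ 0, so result = 1
((q & p) | (~q -> ~p)) = max(0.37, 1) = 1
(q & ((q & p) | (~q -> ~p))) = min(0.98, 1) = 0.98
((~q & r) | (q & ((q & p) | (~q -> ~p)))) = max(0, 0.98) = 0.98
(p & p) = min(0.37, 0.37) = 0.37
(q -> (p & p)): 0.98 > 0.37, so result = 0.37
(((~q & r) | (q & ((q & p) | (~q -> ~p)))) -> (q -> (p & p))): 0.98 > 0.37, so result = 0.37
((r | ((p | p) -> r)) | (((~q & r) | (q & ((q & p) | (~q -> ~p)))) -> (q -> (p & p)))) = max(1, 0.37) = 1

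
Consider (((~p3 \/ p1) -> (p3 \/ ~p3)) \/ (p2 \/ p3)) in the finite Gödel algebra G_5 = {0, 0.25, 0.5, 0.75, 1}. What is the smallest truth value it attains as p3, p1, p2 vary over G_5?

0.25

The minimum is attained at p3 = 0.25, p1 = 0.5, p2 = 0:
  ~p3: Gödel ¬ of 0.25 = 0 (operand ≠ 0)
  (~p3 \/ p1) = max(0, 0.5) = 0.5
  ~p3: Gödel ¬ of 0.25 = 0 (operand ≠ 0)
  (p3 \/ ~p3) = max(0.25, 0) = 0.25
  ((~p3 \/ p1) -> (p3 \/ ~p3)): 0.5 > 0.25, so result = 0.25
  (p2 \/ p3) = max(0, 0.25) = 0.25
  (((~p3 \/ p1) -> (p3 \/ ~p3)) \/ (p2 \/ p3)) = max(0.25, 0.25) = 0.25
Checking all 125 assignments confirms none give a value below 0.25.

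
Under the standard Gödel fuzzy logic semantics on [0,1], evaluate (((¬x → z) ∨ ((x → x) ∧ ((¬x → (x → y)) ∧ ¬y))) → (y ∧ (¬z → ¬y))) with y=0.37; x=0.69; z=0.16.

¬x: Gödel ¬ of 0.69 = 0 (operand ≠ 0)
(¬x → z): 0 ≤ 0.16, so result = 1
(x → x): 0.69 ≤ 0.69, so result = 1
¬x: Gödel ¬ of 0.69 = 0 (operand ≠ 0)
(x → y): 0.69 > 0.37, so result = 0.37
(¬x → (x → y)): 0 ≤ 0.37, so result = 1
¬y: Gödel ¬ of 0.37 = 0 (operand ≠ 0)
((¬x → (x → y)) ∧ ¬y) = min(1, 0) = 0
((x → x) ∧ ((¬x → (x → y)) ∧ ¬y)) = min(1, 0) = 0
((¬x → z) ∨ ((x → x) ∧ ((¬x → (x → y)) ∧ ¬y))) = max(1, 0) = 1
¬z: Gödel ¬ of 0.16 = 0 (operand ≠ 0)
¬y: Gödel ¬ of 0.37 = 0 (operand ≠ 0)
(¬z → ¬y): 0 ≤ 0, so result = 1
(y ∧ (¬z → ¬y)) = min(0.37, 1) = 0.37
(((¬x → z) ∨ ((x → x) ∧ ((¬x → (x → y)) ∧ ¬y))) → (y ∧ (¬z → ¬y))): 1 > 0.37, so result = 0.37

0.37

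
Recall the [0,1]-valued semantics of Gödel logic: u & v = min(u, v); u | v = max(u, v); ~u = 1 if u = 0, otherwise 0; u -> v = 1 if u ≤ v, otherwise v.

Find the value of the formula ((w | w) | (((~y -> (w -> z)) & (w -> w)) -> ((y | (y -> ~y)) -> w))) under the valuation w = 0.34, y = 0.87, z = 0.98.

(w | w) = max(0.34, 0.34) = 0.34
~y: Gödel ¬ of 0.87 = 0 (operand ≠ 0)
(w -> z): 0.34 ≤ 0.98, so result = 1
(~y -> (w -> z)): 0 ≤ 1, so result = 1
(w -> w): 0.34 ≤ 0.34, so result = 1
((~y -> (w -> z)) & (w -> w)) = min(1, 1) = 1
~y: Gödel ¬ of 0.87 = 0 (operand ≠ 0)
(y -> ~y): 0.87 > 0, so result = 0
(y | (y -> ~y)) = max(0.87, 0) = 0.87
((y | (y -> ~y)) -> w): 0.87 > 0.34, so result = 0.34
(((~y -> (w -> z)) & (w -> w)) -> ((y | (y -> ~y)) -> w)): 1 > 0.34, so result = 0.34
((w | w) | (((~y -> (w -> z)) & (w -> w)) -> ((y | (y -> ~y)) -> w))) = max(0.34, 0.34) = 0.34

0.34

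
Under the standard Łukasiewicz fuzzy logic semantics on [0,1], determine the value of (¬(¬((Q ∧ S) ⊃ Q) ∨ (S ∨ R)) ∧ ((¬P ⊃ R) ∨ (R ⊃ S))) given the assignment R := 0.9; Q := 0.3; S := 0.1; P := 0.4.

(Q ∧ S) = min(0.3, 0.1) = 0.1
((Q ∧ S) ⊃ Q): min(1, 1 − 0.1 + 0.3) = 1
¬((Q ∧ S) ⊃ Q): Łukasiewicz ¬ gives 1 − 1 = 0
(S ∨ R) = max(0.1, 0.9) = 0.9
(¬((Q ∧ S) ⊃ Q) ∨ (S ∨ R)) = max(0, 0.9) = 0.9
¬(¬((Q ∧ S) ⊃ Q) ∨ (S ∨ R)): Łukasiewicz ¬ gives 1 − 0.9 = 0.1
¬P: Łukasiewicz ¬ gives 1 − 0.4 = 0.6
(¬P ⊃ R): min(1, 1 − 0.6 + 0.9) = 1
(R ⊃ S): min(1, 1 − 0.9 + 0.1) = 0.2
((¬P ⊃ R) ∨ (R ⊃ S)) = max(1, 0.2) = 1
(¬(¬((Q ∧ S) ⊃ Q) ∨ (S ∨ R)) ∧ ((¬P ⊃ R) ∨ (R ⊃ S))) = min(0.1, 1) = 0.1

0.10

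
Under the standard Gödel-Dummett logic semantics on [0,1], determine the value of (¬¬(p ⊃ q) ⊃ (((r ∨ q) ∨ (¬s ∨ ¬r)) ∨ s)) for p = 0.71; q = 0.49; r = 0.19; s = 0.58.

0.58

(p ⊃ q): 0.71 > 0.49, so result = 0.49
¬(p ⊃ q): Gödel ¬ of 0.49 = 0 (operand ≠ 0)
¬¬(p ⊃ q): Gödel ¬ of 0 = 1 (operand is 0)
(r ∨ q) = max(0.19, 0.49) = 0.49
¬s: Gödel ¬ of 0.58 = 0 (operand ≠ 0)
¬r: Gödel ¬ of 0.19 = 0 (operand ≠ 0)
(¬s ∨ ¬r) = max(0, 0) = 0
((r ∨ q) ∨ (¬s ∨ ¬r)) = max(0.49, 0) = 0.49
(((r ∨ q) ∨ (¬s ∨ ¬r)) ∨ s) = max(0.49, 0.58) = 0.58
(¬¬(p ⊃ q) ⊃ (((r ∨ q) ∨ (¬s ∨ ¬r)) ∨ s)): 1 > 0.58, so result = 0.58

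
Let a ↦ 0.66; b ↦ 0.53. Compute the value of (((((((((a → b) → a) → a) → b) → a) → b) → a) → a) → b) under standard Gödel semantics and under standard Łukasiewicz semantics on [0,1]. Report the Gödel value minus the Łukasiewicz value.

Gödel evaluation:
  (a → b): 0.66 > 0.53, so result = 0.53
  ((a → b) → a): 0.53 ≤ 0.66, so result = 1
  (((a → b) → a) → a): 1 > 0.66, so result = 0.66
  ((((a → b) → a) → a) → b): 0.66 > 0.53, so result = 0.53
  (((((a → b) → a) → a) → b) → a): 0.53 ≤ 0.66, so result = 1
  ((((((a → b) → a) → a) → b) → a) → b): 1 > 0.53, so result = 0.53
  (((((((a → b) → a) → a) → b) → a) → b) → a): 0.53 ≤ 0.66, so result = 1
  ((((((((a → b) → a) → a) → b) → a) → b) → a) → a): 1 > 0.66, so result = 0.66
  (((((((((a → b) → a) → a) → b) → a) → b) → a) → a) → b): 0.66 > 0.53, so result = 0.53
  Gödel value = 0.53
Łukasiewicz evaluation:
  (a → b): min(1, 1 − 0.66 + 0.53) = 0.87
  ((a → b) → a): min(1, 1 − 0.87 + 0.66) = 0.79
  (((a → b) → a) → a): min(1, 1 − 0.79 + 0.66) = 0.87
  ((((a → b) → a) → a) → b): min(1, 1 − 0.87 + 0.53) = 0.66
  (((((a → b) → a) → a) → b) → a): min(1, 1 − 0.66 + 0.66) = 1
  ((((((a → b) → a) → a) → b) → a) → b): min(1, 1 − 1 + 0.53) = 0.53
  (((((((a → b) → a) → a) → b) → a) → b) → a): min(1, 1 − 0.53 + 0.66) = 1
  ((((((((a → b) → a) → a) → b) → a) → b) → a) → a): min(1, 1 − 1 + 0.66) = 0.66
  (((((((((a → b) → a) → a) → b) → a) → b) → a) → a) → b): min(1, 1 − 0.66 + 0.53) = 0.87
  Łukasiewicz value = 0.87
Difference: 0.53 − 0.87 = -0.34

-0.34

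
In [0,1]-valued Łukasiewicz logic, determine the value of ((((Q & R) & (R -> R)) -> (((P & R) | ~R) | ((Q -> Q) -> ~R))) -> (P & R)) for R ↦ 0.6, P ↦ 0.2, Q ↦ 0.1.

(Q & R) = min(0.1, 0.6) = 0.1
(R -> R): min(1, 1 − 0.6 + 0.6) = 1
((Q & R) & (R -> R)) = min(0.1, 1) = 0.1
(P & R) = min(0.2, 0.6) = 0.2
~R: Łukasiewicz ¬ gives 1 − 0.6 = 0.4
((P & R) | ~R) = max(0.2, 0.4) = 0.4
(Q -> Q): min(1, 1 − 0.1 + 0.1) = 1
~R: Łukasiewicz ¬ gives 1 − 0.6 = 0.4
((Q -> Q) -> ~R): min(1, 1 − 1 + 0.4) = 0.4
(((P & R) | ~R) | ((Q -> Q) -> ~R)) = max(0.4, 0.4) = 0.4
(((Q & R) & (R -> R)) -> (((P & R) | ~R) | ((Q -> Q) -> ~R))): min(1, 1 − 0.1 + 0.4) = 1
(P & R) = min(0.2, 0.6) = 0.2
((((Q & R) & (R -> R)) -> (((P & R) | ~R) | ((Q -> Q) -> ~R))) -> (P & R)): min(1, 1 − 1 + 0.2) = 0.2

0.20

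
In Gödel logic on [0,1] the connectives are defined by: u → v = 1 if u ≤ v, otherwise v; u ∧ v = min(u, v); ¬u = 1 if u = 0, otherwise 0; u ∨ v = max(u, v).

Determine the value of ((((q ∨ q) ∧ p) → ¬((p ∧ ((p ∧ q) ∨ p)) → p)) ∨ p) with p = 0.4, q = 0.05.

(q ∨ q) = max(0.05, 0.05) = 0.05
((q ∨ q) ∧ p) = min(0.05, 0.4) = 0.05
(p ∧ q) = min(0.4, 0.05) = 0.05
((p ∧ q) ∨ p) = max(0.05, 0.4) = 0.4
(p ∧ ((p ∧ q) ∨ p)) = min(0.4, 0.4) = 0.4
((p ∧ ((p ∧ q) ∨ p)) → p): 0.4 ≤ 0.4, so result = 1
¬((p ∧ ((p ∧ q) ∨ p)) → p): Gödel ¬ of 1 = 0 (operand ≠ 0)
(((q ∨ q) ∧ p) → ¬((p ∧ ((p ∧ q) ∨ p)) → p)): 0.05 > 0, so result = 0
((((q ∨ q) ∧ p) → ¬((p ∧ ((p ∧ q) ∨ p)) → p)) ∨ p) = max(0, 0.4) = 0.4

0.40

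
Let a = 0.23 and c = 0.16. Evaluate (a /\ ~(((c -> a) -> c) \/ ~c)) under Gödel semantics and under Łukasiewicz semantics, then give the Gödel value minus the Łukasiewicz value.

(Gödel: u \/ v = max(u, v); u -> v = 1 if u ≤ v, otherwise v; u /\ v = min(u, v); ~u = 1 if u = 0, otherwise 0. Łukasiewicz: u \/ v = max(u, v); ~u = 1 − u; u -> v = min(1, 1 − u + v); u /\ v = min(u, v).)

Gödel evaluation:
  (c -> a): 0.16 ≤ 0.23, so result = 1
  ((c -> a) -> c): 1 > 0.16, so result = 0.16
  ~c: Gödel ¬ of 0.16 = 0 (operand ≠ 0)
  (((c -> a) -> c) \/ ~c) = max(0.16, 0) = 0.16
  ~(((c -> a) -> c) \/ ~c): Gödel ¬ of 0.16 = 0 (operand ≠ 0)
  (a /\ ~(((c -> a) -> c) \/ ~c)) = min(0.23, 0) = 0
  Gödel value = 0
Łukasiewicz evaluation:
  (c -> a): min(1, 1 − 0.16 + 0.23) = 1
  ((c -> a) -> c): min(1, 1 − 1 + 0.16) = 0.16
  ~c: Łukasiewicz ¬ gives 1 − 0.16 = 0.84
  (((c -> a) -> c) \/ ~c) = max(0.16, 0.84) = 0.84
  ~(((c -> a) -> c) \/ ~c): Łukasiewicz ¬ gives 1 − 0.84 = 0.16
  (a /\ ~(((c -> a) -> c) \/ ~c)) = min(0.23, 0.16) = 0.16
  Łukasiewicz value = 0.16
Difference: 0 − 0.16 = -0.16

-0.16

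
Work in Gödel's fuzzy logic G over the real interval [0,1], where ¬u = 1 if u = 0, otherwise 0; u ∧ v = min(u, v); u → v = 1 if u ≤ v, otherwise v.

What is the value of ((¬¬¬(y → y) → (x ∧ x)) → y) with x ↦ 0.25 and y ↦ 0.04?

(y → y): 0.04 ≤ 0.04, so result = 1
¬(y → y): Gödel ¬ of 1 = 0 (operand ≠ 0)
¬¬(y → y): Gödel ¬ of 0 = 1 (operand is 0)
¬¬¬(y → y): Gödel ¬ of 1 = 0 (operand ≠ 0)
(x ∧ x) = min(0.25, 0.25) = 0.25
(¬¬¬(y → y) → (x ∧ x)): 0 ≤ 0.25, so result = 1
((¬¬¬(y → y) → (x ∧ x)) → y): 1 > 0.04, so result = 0.04

0.04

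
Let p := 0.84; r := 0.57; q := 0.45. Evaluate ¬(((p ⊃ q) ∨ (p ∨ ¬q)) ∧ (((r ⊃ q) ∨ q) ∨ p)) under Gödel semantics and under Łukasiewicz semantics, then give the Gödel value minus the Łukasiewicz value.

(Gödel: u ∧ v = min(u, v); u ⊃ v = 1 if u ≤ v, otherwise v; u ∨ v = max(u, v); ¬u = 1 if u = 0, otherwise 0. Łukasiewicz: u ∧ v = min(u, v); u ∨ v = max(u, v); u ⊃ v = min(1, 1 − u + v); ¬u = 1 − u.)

Gödel evaluation:
  (p ⊃ q): 0.84 > 0.45, so result = 0.45
  ¬q: Gödel ¬ of 0.45 = 0 (operand ≠ 0)
  (p ∨ ¬q) = max(0.84, 0) = 0.84
  ((p ⊃ q) ∨ (p ∨ ¬q)) = max(0.45, 0.84) = 0.84
  (r ⊃ q): 0.57 > 0.45, so result = 0.45
  ((r ⊃ q) ∨ q) = max(0.45, 0.45) = 0.45
  (((r ⊃ q) ∨ q) ∨ p) = max(0.45, 0.84) = 0.84
  (((p ⊃ q) ∨ (p ∨ ¬q)) ∧ (((r ⊃ q) ∨ q) ∨ p)) = min(0.84, 0.84) = 0.84
  ¬(((p ⊃ q) ∨ (p ∨ ¬q)) ∧ (((r ⊃ q) ∨ q) ∨ p)): Gödel ¬ of 0.84 = 0 (operand ≠ 0)
  Gödel value = 0
Łukasiewicz evaluation:
  (p ⊃ q): min(1, 1 − 0.84 + 0.45) = 0.61
  ¬q: Łukasiewicz ¬ gives 1 − 0.45 = 0.55
  (p ∨ ¬q) = max(0.84, 0.55) = 0.84
  ((p ⊃ q) ∨ (p ∨ ¬q)) = max(0.61, 0.84) = 0.84
  (r ⊃ q): min(1, 1 − 0.57 + 0.45) = 0.88
  ((r ⊃ q) ∨ q) = max(0.88, 0.45) = 0.88
  (((r ⊃ q) ∨ q) ∨ p) = max(0.88, 0.84) = 0.88
  (((p ⊃ q) ∨ (p ∨ ¬q)) ∧ (((r ⊃ q) ∨ q) ∨ p)) = min(0.84, 0.88) = 0.84
  ¬(((p ⊃ q) ∨ (p ∨ ¬q)) ∧ (((r ⊃ q) ∨ q) ∨ p)): Łukasiewicz ¬ gives 1 − 0.84 = 0.16
  Łukasiewicz value = 0.16
Difference: 0 − 0.16 = -0.16

-0.16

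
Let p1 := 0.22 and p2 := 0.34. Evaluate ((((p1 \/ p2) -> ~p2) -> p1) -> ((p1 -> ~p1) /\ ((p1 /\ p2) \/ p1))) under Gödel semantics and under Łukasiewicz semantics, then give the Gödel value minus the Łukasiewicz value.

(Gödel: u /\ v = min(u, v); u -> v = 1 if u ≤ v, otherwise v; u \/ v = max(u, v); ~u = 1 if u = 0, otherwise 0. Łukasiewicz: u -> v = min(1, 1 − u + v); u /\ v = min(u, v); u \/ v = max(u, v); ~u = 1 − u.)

Gödel evaluation:
  (p1 \/ p2) = max(0.22, 0.34) = 0.34
  ~p2: Gödel ¬ of 0.34 = 0 (operand ≠ 0)
  ((p1 \/ p2) -> ~p2): 0.34 > 0, so result = 0
  (((p1 \/ p2) -> ~p2) -> p1): 0 ≤ 0.22, so result = 1
  ~p1: Gödel ¬ of 0.22 = 0 (operand ≠ 0)
  (p1 -> ~p1): 0.22 > 0, so result = 0
  (p1 /\ p2) = min(0.22, 0.34) = 0.22
  ((p1 /\ p2) \/ p1) = max(0.22, 0.22) = 0.22
  ((p1 -> ~p1) /\ ((p1 /\ p2) \/ p1)) = min(0, 0.22) = 0
  ((((p1 \/ p2) -> ~p2) -> p1) -> ((p1 -> ~p1) /\ ((p1 /\ p2) \/ p1))): 1 > 0, so result = 0
  Gödel value = 0
Łukasiewicz evaluation:
  (p1 \/ p2) = max(0.22, 0.34) = 0.34
  ~p2: Łukasiewicz ¬ gives 1 − 0.34 = 0.66
  ((p1 \/ p2) -> ~p2): min(1, 1 − 0.34 + 0.66) = 1
  (((p1 \/ p2) -> ~p2) -> p1): min(1, 1 − 1 + 0.22) = 0.22
  ~p1: Łukasiewicz ¬ gives 1 − 0.22 = 0.78
  (p1 -> ~p1): min(1, 1 − 0.22 + 0.78) = 1
  (p1 /\ p2) = min(0.22, 0.34) = 0.22
  ((p1 /\ p2) \/ p1) = max(0.22, 0.22) = 0.22
  ((p1 -> ~p1) /\ ((p1 /\ p2) \/ p1)) = min(1, 0.22) = 0.22
  ((((p1 \/ p2) -> ~p2) -> p1) -> ((p1 -> ~p1) /\ ((p1 /\ p2) \/ p1))): min(1, 1 − 0.22 + 0.22) = 1
  Łukasiewicz value = 1
Difference: 0 − 1 = -1.00

-1.00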